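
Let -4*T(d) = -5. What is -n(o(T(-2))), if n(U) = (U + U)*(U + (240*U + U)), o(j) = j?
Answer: -3025/4 ≈ -756.25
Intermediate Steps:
T(d) = 5/4 (T(d) = -1/4*(-5) = 5/4)
n(U) = 484*U**2 (n(U) = (2*U)*(U + 241*U) = (2*U)*(242*U) = 484*U**2)
-n(o(T(-2))) = -484*(5/4)**2 = -484*25/16 = -1*3025/4 = -3025/4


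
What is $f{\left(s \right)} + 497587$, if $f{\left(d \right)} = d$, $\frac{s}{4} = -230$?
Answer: $496667$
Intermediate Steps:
$s = -920$ ($s = 4 \left(-230\right) = -920$)
$f{\left(s \right)} + 497587 = -920 + 497587 = 496667$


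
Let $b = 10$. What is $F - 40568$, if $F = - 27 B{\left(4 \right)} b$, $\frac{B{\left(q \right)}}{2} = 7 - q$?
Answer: $-42188$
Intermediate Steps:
$B{\left(q \right)} = 14 - 2 q$ ($B{\left(q \right)} = 2 \left(7 - q\right) = 14 - 2 q$)
$F = -1620$ ($F = - 27 \left(14 - 8\right) 10 = \left(-27\right) 6 \cdot 10 = \left(-162\right) 10 = -1620$)
$F - 40568 = -1620 - 40568 = -42188$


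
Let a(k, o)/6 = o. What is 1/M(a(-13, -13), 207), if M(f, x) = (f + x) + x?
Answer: 1/336 ≈ 0.0029762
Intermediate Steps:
a(k, o) = 6*o
M(f, x) = f + 2*x
1/M(a(-13, -13), 207) = 1/(6*(-13) + 2*207) = 1/(-78 + 414) = 1/336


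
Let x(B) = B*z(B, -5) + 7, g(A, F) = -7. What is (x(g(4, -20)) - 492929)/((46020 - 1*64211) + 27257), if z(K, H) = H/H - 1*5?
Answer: -82149/1511 ≈ -54.367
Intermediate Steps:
z(K, H) = -4 (z(K, H) = 1 - 5 = -4)
x(B) = 7 - 4*B (x(B) = B*(-4) + 7 = -4*B + 7 = 7 - 4*B)
(x(g(4, -20)) - 492929)/((46020 - 1*64211) + 27257) = ((7 - 4*(-7)) - 492929)/((46020 - 1*64211) + 27257) = ((7 + 28) - 492929)/((46020 - 64211) + 27257) = (35 - 492929)/(-18191 + 27257) = -492894/9066 = -492894*1/9066 = -82149/1511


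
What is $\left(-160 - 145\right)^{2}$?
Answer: $93025$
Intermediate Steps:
$\left(-160 - 145\right)^{2} = \left(-305\right)^{2} = 93025$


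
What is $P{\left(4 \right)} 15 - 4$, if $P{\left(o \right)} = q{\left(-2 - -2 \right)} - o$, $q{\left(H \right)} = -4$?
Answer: $-124$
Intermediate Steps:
$P{\left(o \right)} = -4 - o$
$P{\left(4 \right)} 15 - 4 = \left(-4 - 4\right) 15 - 4 = \left(-8\right) 15 - 4 = -120 - 4 = -124$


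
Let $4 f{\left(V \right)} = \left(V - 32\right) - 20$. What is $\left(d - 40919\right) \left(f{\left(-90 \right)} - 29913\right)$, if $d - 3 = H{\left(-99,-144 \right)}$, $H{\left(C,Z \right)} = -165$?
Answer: $\frac{2460628657}{2} \approx 1.2303 \cdot 10^{9}$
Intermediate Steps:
$d = -162$ ($d = 3 - 165 = -162$)
$f{\left(V \right)} = -13 + \frac{V}{4}$ ($f{\left(V \right)} = \frac{\left(V - 32\right) - 20}{4} = \frac{\left(-32 + V\right) - 20}{4} = \frac{-52 + V}{4} = -13 + \frac{V}{4}$)
$\left(d - 40919\right) \left(f{\left(-90 \right)} - 29913\right) = \left(-162 - 40919\right) \left(\left(-13 + \frac{1}{4} \left(-90\right)\right) - 29913\right) = - 41081 \left(\left(-13 - \frac{45}{2}\right) - 29913\right) = - 41081 \left(- \frac{71}{2} - 29913\right) = \left(-41081\right) \left(- \frac{59897}{2}\right) = \frac{2460628657}{2}$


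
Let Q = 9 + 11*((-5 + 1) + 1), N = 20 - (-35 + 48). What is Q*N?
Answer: -168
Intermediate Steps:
N = 7 (N = 20 - 1*13 = 20 - 13 = 7)
Q = -24 (Q = 9 + 11*(-4 + 1) = 9 + 11*(-3) = 9 - 33 = -24)
Q*N = -24*7 = -168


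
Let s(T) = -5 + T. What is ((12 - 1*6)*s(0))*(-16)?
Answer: 480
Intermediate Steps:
((12 - 1*6)*s(0))*(-16) = ((12 - 1*6)*(-5 + 0))*(-16) = ((12 - 6)*(-5))*(-16) = (6*(-5))*(-16) = -30*(-16) = 480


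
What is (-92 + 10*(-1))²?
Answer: 10404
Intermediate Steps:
(-92 + 10*(-1))² = (-92 - 10)² = (-102)² = 10404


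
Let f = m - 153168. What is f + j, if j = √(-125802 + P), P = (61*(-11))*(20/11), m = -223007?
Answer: -376175 + I*√127022 ≈ -3.7618e+5 + 356.4*I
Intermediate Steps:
P = -1220 (P = -13420/11 = -671*20/11 = -1220)
f = -376175 (f = -223007 - 153168 = -376175)
j = I*√127022 (j = √(-125802 - 1220) = √(-127022) = I*√127022 ≈ 356.4*I)
f + j = -376175 + I*√127022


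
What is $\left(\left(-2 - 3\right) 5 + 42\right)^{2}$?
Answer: $289$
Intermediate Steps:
$\left(\left(-2 - 3\right) 5 + 42\right)^{2} = \left(\left(-5\right) 5 + 42\right)^{2} = \left(-25 + 42\right)^{2} = 17^{2} = 289$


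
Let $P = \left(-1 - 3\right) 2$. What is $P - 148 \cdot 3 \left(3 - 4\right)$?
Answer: $436$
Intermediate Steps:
$P = -8$ ($P = \left(-4\right) 2 = -8$)
$P - 148 \cdot 3 \left(3 - 4\right) = -8 - 148 \cdot 3 \left(3 - 4\right) = -8 - 148 \cdot 3 \left(-1\right) = -8 - -444 = -8 + 444 = 436$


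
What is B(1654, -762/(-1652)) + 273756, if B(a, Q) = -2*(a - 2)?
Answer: 270452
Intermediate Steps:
B(a, Q) = 4 - 2*a (B(a, Q) = -2*(-2 + a) = 4 - 2*a)
B(1654, -762/(-1652)) + 273756 = (4 - 2*1654) + 273756 = (4 - 3308) + 273756 = -3304 + 273756 = 270452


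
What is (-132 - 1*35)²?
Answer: 27889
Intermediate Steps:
(-132 - 1*35)² = (-132 - 35)² = (-167)² = 27889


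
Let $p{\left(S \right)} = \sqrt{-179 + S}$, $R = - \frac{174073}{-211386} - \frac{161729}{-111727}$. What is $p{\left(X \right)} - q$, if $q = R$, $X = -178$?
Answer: $- \frac{7662271495}{3373931946} + i \sqrt{357} \approx -2.271 + 18.894 i$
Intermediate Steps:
$R = \frac{7662271495}{3373931946}$ ($R = \left(-174073\right) \left(- \frac{1}{211386}\right) - - \frac{161729}{111727} = \frac{174073}{211386} + \frac{161729}{111727} = \frac{7662271495}{3373931946} \approx 2.271$)
$q = \frac{7662271495}{3373931946} \approx 2.271$
$p{\left(X \right)} - q = \sqrt{-179 - 178} - \frac{7662271495}{3373931946} = \sqrt{-357} - \frac{7662271495}{3373931946} = i \sqrt{357} - \frac{7662271495}{3373931946} = - \frac{7662271495}{3373931946} + i \sqrt{357}$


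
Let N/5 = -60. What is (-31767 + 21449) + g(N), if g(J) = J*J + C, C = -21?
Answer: 79661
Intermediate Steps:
N = -300 (N = 5*(-60) = -300)
g(J) = -21 + J² (g(J) = J*J - 21 = J² - 21 = -21 + J²)
(-31767 + 21449) + g(N) = (-31767 + 21449) + (-21 + (-300)²) = -10318 + (-21 + 90000) = -10318 + 89979 = 79661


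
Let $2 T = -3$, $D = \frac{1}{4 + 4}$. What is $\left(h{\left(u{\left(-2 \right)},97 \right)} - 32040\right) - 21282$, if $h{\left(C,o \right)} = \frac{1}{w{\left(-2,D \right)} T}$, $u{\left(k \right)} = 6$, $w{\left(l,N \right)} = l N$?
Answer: $- \frac{159958}{3} \approx -53319.0$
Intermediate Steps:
$D = \frac{1}{8} \approx 0.125$
$w{\left(l,N \right)} = N l$
$T = - \frac{3}{2}$ ($T = \frac{1}{2} \left(-3\right) = - \frac{3}{2} \approx -1.5$)
$h{\left(C,o \right)} = \frac{8}{3}$ ($h{\left(C,o \right)} = \frac{1}{\frac{1}{8} \left(-2\right) \left(- \frac{3}{2}\right)} = \frac{1}{\left(- \frac{1}{4}\right) \left(- \frac{3}{2}\right)} = \frac{1}{\frac{3}{8}} = \frac{8}{3}$)
$\left(h{\left(u{\left(-2 \right)},97 \right)} - 32040\right) - 21282 = \left(\frac{8}{3} - 32040\right) - 21282 = - \frac{96112}{3} - 21282 = - \frac{159958}{3}$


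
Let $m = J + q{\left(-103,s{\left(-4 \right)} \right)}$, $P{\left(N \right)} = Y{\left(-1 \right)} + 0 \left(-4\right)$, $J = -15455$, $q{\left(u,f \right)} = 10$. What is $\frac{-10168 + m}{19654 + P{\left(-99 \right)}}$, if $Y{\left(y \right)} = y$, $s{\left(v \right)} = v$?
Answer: $- \frac{25613}{19653} \approx -1.3033$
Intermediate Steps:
$P{\left(N \right)} = -1$ ($P{\left(N \right)} = -1 + 0 \left(-4\right) = -1 + 0 = -1$)
$m = -15445$ ($m = -15455 + 10 = -15445$)
$\frac{-10168 + m}{19654 + P{\left(-99 \right)}} = \frac{-10168 - 15445}{19654 - 1} = - \frac{25613}{19653}$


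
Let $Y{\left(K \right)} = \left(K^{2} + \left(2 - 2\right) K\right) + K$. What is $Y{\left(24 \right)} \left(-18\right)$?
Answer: $-10800$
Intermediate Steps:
$Y{\left(K \right)} = K + K^{2}$ ($Y{\left(K \right)} = \left(K^{2} + \left(2 - 2\right) K\right) + K = \left(K^{2} + 0 K\right) + K = \left(K^{2} + 0\right) + K = K^{2} + K = K + K^{2}$)
$Y{\left(24 \right)} \left(-18\right) = 24 \left(1 + 24\right) \left(-18\right) = 24 \cdot 25 \left(-18\right) = 600 \left(-18\right) = -10800$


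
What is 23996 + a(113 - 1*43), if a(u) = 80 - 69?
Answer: 24007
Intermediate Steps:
a(u) = 11
23996 + a(113 - 1*43) = 23996 + 11 = 24007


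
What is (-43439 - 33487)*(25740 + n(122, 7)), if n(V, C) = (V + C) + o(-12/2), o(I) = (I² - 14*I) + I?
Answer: -1998768258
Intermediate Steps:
o(I) = I² - 13*I
n(V, C) = 114 + C + V (n(V, C) = (V + C) + (-12/2)*(-13 - 12/2) = (C + V) + (-12*½)*(-13 - 12*½) = (C + V) - 6*(-13 - 6) = (C + V) - 6*(-19) = (C + V) + 114 = 114 + C + V)
(-43439 - 33487)*(25740 + n(122, 7)) = (-43439 - 33487)*(25740 + (114 + 7 + 122)) = -76926*(25740 + 243) = -76926*25983 = -1998768258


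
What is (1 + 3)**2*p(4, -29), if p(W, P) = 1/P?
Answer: -16/29 ≈ -0.55172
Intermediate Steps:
(1 + 3)**2*p(4, -29) = (1 + 3)**2/(-29) = 4**2*(-1/29) = 16*(-1/29) = -16/29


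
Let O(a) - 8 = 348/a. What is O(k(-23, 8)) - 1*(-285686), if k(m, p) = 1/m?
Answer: 277690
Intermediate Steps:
O(a) = 8 + 348/a
O(k(-23, 8)) - 1*(-285686) = (8 + 348/(1/(-23))) - 1*(-285686) = (8 + 348/(-1/23)) + 285686 = (8 + 348*(-23)) + 285686 = (8 - 8004) + 285686 = -7996 + 285686 = 277690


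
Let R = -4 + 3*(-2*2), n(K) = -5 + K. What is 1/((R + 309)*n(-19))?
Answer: -1/7032 ≈ -0.00014221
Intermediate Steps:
R = -16 (R = -4 + 3*(-4) = -4 - 12 = -16)
1/((R + 309)*n(-19)) = 1/((-16 + 309)*(-5 - 19)) = 1/(293*(-24)) = 1/(-7032) = -1/7032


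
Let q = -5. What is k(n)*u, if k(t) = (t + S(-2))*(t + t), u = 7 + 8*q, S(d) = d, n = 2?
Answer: 0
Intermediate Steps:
u = -33 (u = 7 + 8*(-5) = 7 - 40 = -33)
k(t) = 2*t*(-2 + t) (k(t) = (t - 2)*(t + t) = (-2 + t)*(2*t) = 2*t*(-2 + t))
k(n)*u = (2*2*(-2 + 2))*(-33) = (2*2*0)*(-33) = 0*(-33) = 0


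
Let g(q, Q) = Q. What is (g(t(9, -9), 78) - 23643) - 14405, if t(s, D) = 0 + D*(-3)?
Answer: -37970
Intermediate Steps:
t(s, D) = -3*D (t(s, D) = 0 - 3*D = -3*D)
(g(t(9, -9), 78) - 23643) - 14405 = (78 - 23643) - 14405 = -23565 - 14405 = -37970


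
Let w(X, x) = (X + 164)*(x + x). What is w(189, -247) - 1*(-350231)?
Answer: 175849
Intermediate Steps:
w(X, x) = 2*x*(164 + X) (w(X, x) = (164 + X)*(2*x) = 2*x*(164 + X))
w(189, -247) - 1*(-350231) = 2*(-247)*(164 + 189) - 1*(-350231) = 2*(-247)*353 + 350231 = -174382 + 350231 = 175849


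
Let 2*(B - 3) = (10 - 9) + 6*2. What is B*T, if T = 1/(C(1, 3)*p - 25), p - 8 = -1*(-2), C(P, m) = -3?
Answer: -19/110 ≈ -0.17273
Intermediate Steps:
p = 10 (p = 8 - 1*(-2) = 8 + 2 = 10)
B = 19/2 (B = 3 + ((10 - 9) + 6*2)/2 = 3 + (1 + 12)/2 = 3 + (½)*13 = 3 + 13/2 = 19/2 ≈ 9.5000)
T = -1/55 (T = 1/(-3*10 - 25) = 1/(-30 - 25) = 1/(-55) = -1/55 ≈ -0.018182)
B*T = (19/2)*(-1/55) = -19/110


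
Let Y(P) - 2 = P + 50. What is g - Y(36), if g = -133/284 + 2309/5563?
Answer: -139114619/1579892 ≈ -88.053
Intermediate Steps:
Y(P) = 52 + P (Y(P) = 2 + (P + 50) = 2 + (50 + P) = 52 + P)
g = -84123/1579892 (g = -133*1/284 + 2309*(1/5563) = -133/284 + 2309/5563 = -84123/1579892 ≈ -0.053246)
g - Y(36) = -84123/1579892 - (52 + 36) = -84123/1579892 - 1*88 = -84123/1579892 - 88 = -139114619/1579892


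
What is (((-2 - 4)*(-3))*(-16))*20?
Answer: -5760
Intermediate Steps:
(((-2 - 4)*(-3))*(-16))*20 = (-6*(-3)*(-16))*20 = (18*(-16))*20 = -288*20 = -5760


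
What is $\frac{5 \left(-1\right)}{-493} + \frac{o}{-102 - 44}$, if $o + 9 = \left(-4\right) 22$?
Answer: $\frac{48551}{71978} \approx 0.67453$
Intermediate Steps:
$o = -97$ ($o = -9 - 88 = -97$)
$\frac{5 \left(-1\right)}{-493} + \frac{o}{-102 - 44} = \frac{5 \left(-1\right)}{-493} - \frac{97}{-102 - 44} = \left(-5\right) \left(- \frac{1}{493}\right) - \frac{97}{-146} = \frac{5}{493} - - \frac{97}{146} = \frac{5}{493} + \frac{97}{146} = \frac{48551}{71978}$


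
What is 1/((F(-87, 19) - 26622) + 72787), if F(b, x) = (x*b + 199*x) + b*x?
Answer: 1/46640 ≈ 2.1441e-5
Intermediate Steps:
F(b, x) = 199*x + 2*b*x (F(b, x) = (b*x + 199*x) + b*x = (199*x + b*x) + b*x = 199*x + 2*b*x)
1/((F(-87, 19) - 26622) + 72787) = 1/((19*(199 + 2*(-87)) - 26622) + 72787) = 1/((19*(199 - 174) - 26622) + 72787) = 1/((19*25 - 26622) + 72787) = 1/((475 - 26622) + 72787) = 1/(-26147 + 72787) = 1/46640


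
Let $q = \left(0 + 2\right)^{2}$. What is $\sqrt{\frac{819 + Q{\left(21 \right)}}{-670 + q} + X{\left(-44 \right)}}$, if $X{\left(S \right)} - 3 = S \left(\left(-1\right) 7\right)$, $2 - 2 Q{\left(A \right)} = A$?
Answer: $\frac{\sqrt{15267421}}{222} \approx 17.601$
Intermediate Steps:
$Q{\left(A \right)} = 1 - \frac{A}{2}$
$q = 4$ ($q = 2^{2} = 4$)
$X{\left(S \right)} = 3 - 7 S$ ($X{\left(S \right)} = 3 + S \left(\left(-1\right) 7\right) = 3 + S \left(-7\right) = 3 - 7 S$)
$\sqrt{\frac{819 + Q{\left(21 \right)}}{-670 + q} + X{\left(-44 \right)}} = \sqrt{\frac{819 + \left(1 - \frac{21}{2}\right)}{-670 + 4} + \left(3 - -308\right)} = \sqrt{\frac{819 + \left(1 - \frac{21}{2}\right)}{-666} + \left(3 + 308\right)} = \sqrt{\left(819 - \frac{19}{2}\right) \left(- \frac{1}{666}\right) + 311} = \sqrt{\frac{1619}{2} \left(- \frac{1}{666}\right) + 311} = \sqrt{- \frac{1619}{1332} + 311} = \sqrt{\frac{412633}{1332}} = \frac{\sqrt{15267421}}{222}$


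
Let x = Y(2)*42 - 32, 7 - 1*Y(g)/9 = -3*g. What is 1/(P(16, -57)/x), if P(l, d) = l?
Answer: 2441/8 ≈ 305.13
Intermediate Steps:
Y(g) = 63 + 27*g (Y(g) = 63 - (-27)*g = 63 + 27*g)
x = 4882 (x = (63 + 27*2)*42 - 32 = (63 + 54)*42 - 32 = 117*42 - 32 = 4914 - 32 = 4882)
1/(P(16, -57)/x) = 1/(16/4882) = 1/(16*(1/4882)) = 1/(8/2441) = 2441/8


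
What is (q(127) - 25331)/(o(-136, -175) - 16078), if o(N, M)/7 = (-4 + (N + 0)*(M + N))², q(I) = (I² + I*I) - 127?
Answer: 680/1252027677 ≈ 5.4312e-7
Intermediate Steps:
q(I) = -127 + 2*I² (q(I) = (I² + I²) - 127 = 2*I² - 127 = -127 + 2*I²)
o(N, M) = 7*(-4 + N*(M + N))² (o(N, M) = 7*(-4 + (N + 0)*(M + N))² = 7*(-4 + N*(M + N))²)
(q(127) - 25331)/(o(-136, -175) - 16078) = ((-127 + 2*127²) - 25331)/(7*(-4 + (-136)² - 175*(-136))² - 16078) = ((-127 + 2*16129) - 25331)/(7*(-4 + 18496 + 23800)² - 16078) = ((-127 + 32258) - 25331)/(7*42292² - 16078) = (32131 - 25331)/(7*1788613264 - 16078) = 6800/(12520292848 - 16078) = 6800/12520276770 = 6800*(1/12520276770) = 680/1252027677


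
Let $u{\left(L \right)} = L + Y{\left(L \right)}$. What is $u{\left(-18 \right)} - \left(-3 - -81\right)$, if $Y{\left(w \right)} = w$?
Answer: $-114$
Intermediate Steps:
$u{\left(L \right)} = 2 L$ ($u{\left(L \right)} = L + L = 2 L$)
$u{\left(-18 \right)} - \left(-3 - -81\right) = 2 \left(-18\right) - \left(-3 - -81\right) = -36 - \left(-3 + 81\right) = -36 - 78 = -114$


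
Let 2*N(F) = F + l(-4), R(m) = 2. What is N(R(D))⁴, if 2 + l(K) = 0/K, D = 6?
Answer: 0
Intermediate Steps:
l(K) = -2 (l(K) = -2 + 0/K = -2 + 0 = -2)
N(F) = -1 + F/2 (N(F) = (F - 2)/2 = (-2 + F)/2 = -1 + F/2)
N(R(D))⁴ = (-1 + (½)*2)⁴ = (-1 + 1)⁴ = 0⁴ = 0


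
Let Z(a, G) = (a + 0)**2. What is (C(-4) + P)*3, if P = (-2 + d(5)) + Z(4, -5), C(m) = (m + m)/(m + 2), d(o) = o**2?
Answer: 129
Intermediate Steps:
Z(a, G) = a**2
C(m) = 2*m/(2 + m) (C(m) = (2*m)/(2 + m) = 2*m/(2 + m))
P = 39 (P = (-2 + 5**2) + 4**2 = (-2 + 25) + 16 = 23 + 16 = 39)
(C(-4) + P)*3 = (2*(-4)/(2 - 4) + 39)*3 = (2*(-4)/(-2) + 39)*3 = (2*(-4)*(-1/2) + 39)*3 = (4 + 39)*3 = 43*3 = 129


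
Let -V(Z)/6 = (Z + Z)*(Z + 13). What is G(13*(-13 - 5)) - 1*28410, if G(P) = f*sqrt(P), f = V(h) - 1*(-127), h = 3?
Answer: -28410 - 1347*I*sqrt(26) ≈ -28410.0 - 6868.4*I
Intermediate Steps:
V(Z) = -12*Z*(13 + Z) (V(Z) = -6*(Z + Z)*(Z + 13) = -6*2*Z*(13 + Z) = -12*Z*(13 + Z))
f = -449 (f = -12*3*(13 + 3) - 1*(-127) = -12*3*16 + 127 = -576 + 127 = -449)
G(P) = -449*sqrt(P)
G(13*(-13 - 5)) - 1*28410 = -449*sqrt(13)*sqrt(-13 - 5) - 1*28410 = -449*3*I*sqrt(26) - 28410 = -1347*I*sqrt(26) - 28410 = -28410 - 1347*I*sqrt(26)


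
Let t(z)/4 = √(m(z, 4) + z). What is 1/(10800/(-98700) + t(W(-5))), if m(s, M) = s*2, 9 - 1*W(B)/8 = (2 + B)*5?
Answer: 329/31548 ≈ 0.010429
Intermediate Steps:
W(B) = -8 - 40*B (W(B) = 72 - 8*(2 + B)*5 = 72 - 8*(10 + 5*B) = 72 + (-80 - 40*B) = -8 - 40*B)
m(s, M) = 2*s
t(z) = 4*√3*√z (t(z) = 4*√(2*z + z) = 4*√(3*z) = 4*(√3*√z) = 4*√3*√z)
1/(10800/(-98700) + t(W(-5))) = 1/(10800/(-98700) + 4*√3*√(-8 - 40*(-5))) = 1/(10800*(-1/98700) + 4*√3*√(-8 + 200)) = 1/(-36/329 + 4*√3*√192) = 1/(-36/329 + 4*√3*(8*√3)) = 1/(-36/329 + 96) = 1/(31548/329) = 329/31548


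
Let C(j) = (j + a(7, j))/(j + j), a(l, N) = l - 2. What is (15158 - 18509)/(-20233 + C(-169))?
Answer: 188773/1139765 ≈ 0.16562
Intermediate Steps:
a(l, N) = -2 + l
C(j) = (5 + j)/(2*j) (C(j) = (j + (-2 + 7))/(j + j) = (j + 5)/((2*j)) = (5 + j)*(1/(2*j)) = (5 + j)/(2*j))
(15158 - 18509)/(-20233 + C(-169)) = (15158 - 18509)/(-20233 + (1/2)*(5 - 169)/(-169)) = -3351/(-20233 + (1/2)*(-1/169)*(-164)) = -3351/(-20233 + 82/169) = -3351/(-3419295/169) = -3351*(-169/3419295) = 188773/1139765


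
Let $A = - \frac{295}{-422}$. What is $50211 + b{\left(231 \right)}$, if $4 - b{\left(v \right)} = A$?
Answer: $\frac{21190435}{422} \approx 50214.0$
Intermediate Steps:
$A = \frac{295}{422}$ ($A = \left(-295\right) \left(- \frac{1}{422}\right) = \frac{295}{422} \approx 0.69905$)
$b{\left(v \right)} = \frac{1393}{422}$ ($b{\left(v \right)} = 4 - \frac{295}{422} = \frac{1393}{422}$)
$50211 + b{\left(231 \right)} = 50211 + \frac{1393}{422} = \frac{21190435}{422}$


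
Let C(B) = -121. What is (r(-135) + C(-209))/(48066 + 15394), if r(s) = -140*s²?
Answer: -2551621/63460 ≈ -40.208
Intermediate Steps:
(r(-135) + C(-209))/(48066 + 15394) = (-140*(-135)² - 121)/(48066 + 15394) = (-140*18225 - 121)/63460 = (-2551500 - 121)*(1/63460) = -2551621*1/63460 = -2551621/63460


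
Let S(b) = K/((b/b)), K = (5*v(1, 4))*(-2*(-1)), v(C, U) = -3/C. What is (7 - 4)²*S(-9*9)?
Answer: -270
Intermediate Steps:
K = -30 (K = (5*(-3/1))*(-2*(-1)) = (5*(-3*1))*2 = (5*(-3))*2 = -15*2 = -30)
S(b) = -30 (S(b) = -30/(b/b) = -30/1 = -30*1 = -30)
(7 - 4)²*S(-9*9) = (7 - 4)²*(-30) = 3²*(-30) = 9*(-30) = -270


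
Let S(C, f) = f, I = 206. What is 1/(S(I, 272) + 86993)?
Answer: 1/87265 ≈ 1.1459e-5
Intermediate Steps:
1/(S(I, 272) + 86993) = 1/(272 + 86993) = 1/87265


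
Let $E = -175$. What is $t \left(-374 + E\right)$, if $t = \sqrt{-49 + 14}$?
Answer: $- 549 i \sqrt{35} \approx - 3247.9 i$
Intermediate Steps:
$t = i \sqrt{35}$ ($t = \sqrt{-35} = i \sqrt{35} \approx 5.9161 i$)
$t \left(-374 + E\right) = i \sqrt{35} \left(-374 - 175\right) = i \sqrt{35} \left(-549\right) = - 549 i \sqrt{35}$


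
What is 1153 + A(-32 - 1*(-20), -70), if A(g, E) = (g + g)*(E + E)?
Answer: 4513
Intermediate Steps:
A(g, E) = 4*E*g (A(g, E) = (2*g)*(2*E) = 4*E*g)
1153 + A(-32 - 1*(-20), -70) = 1153 + 4*(-70)*(-32 - 1*(-20)) = 1153 + 4*(-70)*(-32 + 20) = 1153 + 4*(-70)*(-12) = 1153 + 3360 = 4513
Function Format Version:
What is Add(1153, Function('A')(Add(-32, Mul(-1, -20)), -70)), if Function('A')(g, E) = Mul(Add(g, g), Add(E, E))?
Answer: 4513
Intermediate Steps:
Function('A')(g, E) = Mul(4, E, g) (Function('A')(g, E) = Mul(Mul(2, g), Mul(2, E)) = Mul(4, E, g))
Add(1153, Function('A')(Add(-32, Mul(-1, -20)), -70)) = Add(1153, Mul(4, -70, Add(-32, Mul(-1, -20)))) = Add(1153, Mul(4, -70, Add(-32, 20))) = Add(1153, Mul(4, -70, -12)) = Add(1153, 3360) = 4513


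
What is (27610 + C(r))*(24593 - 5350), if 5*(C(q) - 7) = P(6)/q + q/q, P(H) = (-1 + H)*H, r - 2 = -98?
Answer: 42514926153/80 ≈ 5.3144e+8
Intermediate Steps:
r = -96 (r = 2 - 98 = -96)
P(H) = H*(-1 + H)
C(q) = 36/5 + 6/q (C(q) = 7 + ((6*(-1 + 6))/q + q/q)/5 = 7 + ((6*5)/q + 1)/5 = 7 + (30/q + 1)/5 = 7 + (1 + 30/q)/5 = 7 + (⅕ + 6/q) = 36/5 + 6/q)
(27610 + C(r))*(24593 - 5350) = (27610 + (36/5 + 6/(-96)))*(24593 - 5350) = (27610 + (36/5 + 6*(-1/96)))*19243 = (27610 + (36/5 - 1/16))*19243 = (27610 + 571/80)*19243 = (2209371/80)*19243 = 42514926153/80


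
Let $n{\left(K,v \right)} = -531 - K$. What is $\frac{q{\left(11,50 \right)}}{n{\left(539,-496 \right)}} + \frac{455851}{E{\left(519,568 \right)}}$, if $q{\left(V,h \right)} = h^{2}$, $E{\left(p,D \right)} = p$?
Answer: $\frac{48646307}{55533} \approx 875.99$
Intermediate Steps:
$\frac{q{\left(11,50 \right)}}{n{\left(539,-496 \right)}} + \frac{455851}{E{\left(519,568 \right)}} = \frac{50^{2}}{-531 - 539} + \frac{455851}{519} = \frac{2500}{-531 - 539} + 455851 \cdot \frac{1}{519} = \frac{2500}{-1070} + \frac{455851}{519} = 2500 \left(- \frac{1}{1070}\right) + \frac{455851}{519} = - \frac{250}{107} + \frac{455851}{519} = \frac{48646307}{55533}$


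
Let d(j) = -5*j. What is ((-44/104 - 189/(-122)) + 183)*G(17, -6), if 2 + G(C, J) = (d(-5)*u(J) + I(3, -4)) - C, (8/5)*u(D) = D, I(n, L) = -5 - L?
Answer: -1277605/61 ≈ -20944.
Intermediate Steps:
u(D) = 5*D/8
G(C, J) = -3 - C + 125*J/8 (G(C, J) = -2 + (((-5*(-5))*(5*J/8) + (-5 - 1*(-4))) - C) = -2 + ((25*(5*J/8) + (-5 + 4)) - C) = -2 + ((125*J/8 - 1) - C) = -2 + ((-1 + 125*J/8) - C) = -2 + (-1 - C + 125*J/8) = -3 - C + 125*J/8)
((-44/104 - 189/(-122)) + 183)*G(17, -6) = ((-44/104 - 189/(-122)) + 183)*(-3 - 1*17 + (125/8)*(-6)) = ((-44*1/104 - 189*(-1/122)) + 183)*(-3 - 17 - 375/4) = ((-11/26 + 189/122) + 183)*(-455/4) = (893/793 + 183)*(-455/4) = (146012/793)*(-455/4) = -1277605/61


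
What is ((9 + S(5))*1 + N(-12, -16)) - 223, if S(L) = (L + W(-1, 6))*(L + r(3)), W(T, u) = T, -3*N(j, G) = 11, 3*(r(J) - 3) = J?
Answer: -545/3 ≈ -181.67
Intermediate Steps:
r(J) = 3 + J/3
N(j, G) = -11/3 (N(j, G) = -1/3*11 = -11/3)
S(L) = (-1 + L)*(4 + L) (S(L) = (L - 1)*(L + (3 + (1/3)*3)) = (-1 + L)*(L + (3 + 1)) = (-1 + L)*(L + 4) = (-1 + L)*(4 + L))
((9 + S(5))*1 + N(-12, -16)) - 223 = ((9 + (-4 + 5**2 + 3*5))*1 - 11/3) - 223 = ((9 + (-4 + 25 + 15))*1 - 11/3) - 223 = ((9 + 36)*1 - 11/3) - 223 = (45*1 - 11/3) - 223 = (45 - 11/3) - 223 = 124/3 - 223 = -545/3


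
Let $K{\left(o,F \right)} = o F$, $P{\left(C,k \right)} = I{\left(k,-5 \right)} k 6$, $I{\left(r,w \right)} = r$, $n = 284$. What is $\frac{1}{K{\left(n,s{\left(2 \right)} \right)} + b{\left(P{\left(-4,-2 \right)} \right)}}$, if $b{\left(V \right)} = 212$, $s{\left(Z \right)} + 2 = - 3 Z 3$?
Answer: $- \frac{1}{5468} \approx -0.00018288$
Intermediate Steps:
$s{\left(Z \right)} = -2 - 9 Z$ ($s{\left(Z \right)} = -2 + - 3 Z 3 = -2 - 9 Z$)
$P{\left(C,k \right)} = 6 k^{2}$ ($P{\left(C,k \right)} = k k 6 = k^{2} \cdot 6 = 6 k^{2}$)
$K{\left(o,F \right)} = F o$
$\frac{1}{K{\left(n,s{\left(2 \right)} \right)} + b{\left(P{\left(-4,-2 \right)} \right)}} = \frac{1}{\left(-2 - 18\right) 284 + 212} = \frac{1}{\left(-20\right) 284 + 212} = \frac{1}{-5680 + 212} = \frac{1}{-5468} = - \frac{1}{5468}$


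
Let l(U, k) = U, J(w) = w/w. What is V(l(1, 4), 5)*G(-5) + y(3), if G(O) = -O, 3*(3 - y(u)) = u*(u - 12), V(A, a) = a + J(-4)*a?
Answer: 62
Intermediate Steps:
J(w) = 1
V(A, a) = 2*a (V(A, a) = a + 1*a = a + a = 2*a)
y(u) = 3 - u*(-12 + u)/3 (y(u) = 3 - u*(u - 12)/3 = 3 - u*(-12 + u)/3)
V(l(1, 4), 5)*G(-5) + y(3) = (2*5)*(-1*(-5)) + (3 + 4*3 - ⅓*3²) = 10*5 + (3 + 12 - ⅓*9) = 50 + (3 + 12 - 3) = 50 + 12 = 62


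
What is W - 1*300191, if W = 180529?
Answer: -119662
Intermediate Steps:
W - 1*300191 = 180529 - 1*300191 = 180529 - 300191 = -119662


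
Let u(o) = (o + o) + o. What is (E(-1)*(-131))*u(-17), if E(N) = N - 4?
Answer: -33405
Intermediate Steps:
u(o) = 3*o (u(o) = 2*o + o = 3*o)
E(N) = -4 + N
(E(-1)*(-131))*u(-17) = ((-4 - 1)*(-131))*(3*(-17)) = -5*(-131)*(-51) = 655*(-51) = -33405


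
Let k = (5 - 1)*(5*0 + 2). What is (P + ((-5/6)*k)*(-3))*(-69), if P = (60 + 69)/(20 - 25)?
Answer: 2001/5 ≈ 400.20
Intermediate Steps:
P = -129/5 (P = 129/(-5) = 129*(-⅕) = -129/5 ≈ -25.800)
k = 8 (k = 4*(0 + 2) = 4*2 = 8)
(P + ((-5/6)*k)*(-3))*(-69) = (-129/5 + (-5/6*8)*(-3))*(-69) = (-129/5 + (-5*⅙*8)*(-3))*(-69) = (-129/5 - ⅚*8*(-3))*(-69) = (-129/5 - 20/3*(-3))*(-69) = (-129/5 + 20)*(-69) = -29/5*(-69) = 2001/5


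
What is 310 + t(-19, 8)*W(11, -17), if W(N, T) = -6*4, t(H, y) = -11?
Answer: 574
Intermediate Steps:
W(N, T) = -24
310 + t(-19, 8)*W(11, -17) = 310 - 11*(-24) = 310 + 264 = 574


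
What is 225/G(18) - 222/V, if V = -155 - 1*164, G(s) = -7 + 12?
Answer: 14577/319 ≈ 45.696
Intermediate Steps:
G(s) = 5
V = -319 (V = -155 - 164 = -319)
225/G(18) - 222/V = 225/5 - 222/(-319) = 225*(⅕) - 222*(-1/319) = 45 + 222/319 = 14577/319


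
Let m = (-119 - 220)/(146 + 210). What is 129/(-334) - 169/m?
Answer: 20051045/113226 ≈ 177.09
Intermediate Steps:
m = -339/356 ≈ -0.95225
129/(-334) - 169/m = 129/(-334) - 169/(-339/356) = 129*(-1/334) - 169*(-356/339) = -129/334 + 60164/339 = 20051045/113226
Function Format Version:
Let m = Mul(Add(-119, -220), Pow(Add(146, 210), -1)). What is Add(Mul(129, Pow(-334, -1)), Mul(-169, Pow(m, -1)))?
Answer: Rational(20051045, 113226) ≈ 177.09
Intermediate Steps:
m = Rational(-339, 356) (m = Mul(-339, Pow(356, -1)) = Mul(-339, Rational(1, 356)) = Rational(-339, 356) ≈ -0.95225)
Add(Mul(129, Pow(-334, -1)), Mul(-169, Pow(m, -1))) = Add(Mul(129, Pow(-334, -1)), Mul(-169, Pow(Rational(-339, 356), -1))) = Add(Mul(129, Rational(-1, 334)), Mul(-169, Rational(-356, 339))) = Add(Rational(-129, 334), Rational(60164, 339)) = Rational(20051045, 113226)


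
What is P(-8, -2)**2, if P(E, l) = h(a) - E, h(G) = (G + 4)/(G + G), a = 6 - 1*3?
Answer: 3025/36 ≈ 84.028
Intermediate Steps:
a = 3 (a = 6 - 3 = 3)
h(G) = (4 + G)/(2*G) (h(G) = (4 + G)/((2*G)) = (4 + G)*(1/(2*G)) = (4 + G)/(2*G))
P(E, l) = 7/6 - E (P(E, l) = (1/2)*(4 + 3)/3 - E = (1/2)*(1/3)*7 - E = 7/6 - E)
P(-8, -2)**2 = (7/6 - 1*(-8))**2 = (7/6 + 8)**2 = (55/6)**2 = 3025/36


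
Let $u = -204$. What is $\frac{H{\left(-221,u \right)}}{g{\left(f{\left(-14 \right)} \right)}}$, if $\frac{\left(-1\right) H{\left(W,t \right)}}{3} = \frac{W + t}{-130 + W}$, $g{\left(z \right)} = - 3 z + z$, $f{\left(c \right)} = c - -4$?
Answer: $- \frac{85}{468} \approx -0.18162$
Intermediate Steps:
$f{\left(c \right)} = 4 + c$ ($f{\left(c \right)} = c + 4 = 4 + c$)
$g{\left(z \right)} = - 2 z$
$H{\left(W,t \right)} = - \frac{3 \left(W + t\right)}{-130 + W}$ ($H{\left(W,t \right)} = - 3 \frac{W + t}{-130 + W} = - \frac{3 \left(W + t\right)}{-130 + W}$)
$\frac{H{\left(-221,u \right)}}{g{\left(f{\left(-14 \right)} \right)}} = \frac{3 \frac{1}{-130 - 221} \left(\left(-1\right) \left(-221\right) - -204\right)}{\left(-2\right) \left(4 - 14\right)} = \frac{3 \frac{1}{-351} \left(221 + 204\right)}{\left(-2\right) \left(-10\right)} = \frac{3 \left(- \frac{1}{351}\right) 425}{20} = \left(- \frac{425}{117}\right) \frac{1}{20} = - \frac{85}{468}$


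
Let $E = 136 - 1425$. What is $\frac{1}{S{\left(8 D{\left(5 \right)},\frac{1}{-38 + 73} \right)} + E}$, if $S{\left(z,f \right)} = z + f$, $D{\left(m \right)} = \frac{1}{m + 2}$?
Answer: $- \frac{35}{45074} \approx -0.0007765$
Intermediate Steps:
$D{\left(m \right)} = \frac{1}{2 + m}$
$S{\left(z,f \right)} = f + z$
$E = -1289$
$\frac{1}{S{\left(8 D{\left(5 \right)},\frac{1}{-38 + 73} \right)} + E} = \frac{1}{\left(\frac{1}{-38 + 73} + \frac{8}{2 + 5}\right) - 1289} = \frac{1}{\left(\frac{1}{35} + \frac{8}{7}\right) - 1289} = \frac{1}{\frac{41}{35} - 1289} = \frac{1}{- \frac{45074}{35}} = - \frac{35}{45074}$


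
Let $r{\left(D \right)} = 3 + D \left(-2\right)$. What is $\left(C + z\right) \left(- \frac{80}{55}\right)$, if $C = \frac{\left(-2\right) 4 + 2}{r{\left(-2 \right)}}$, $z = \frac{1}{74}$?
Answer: $\frac{3496}{2849} \approx 1.2271$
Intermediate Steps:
$r{\left(D \right)} = 3 - 2 D$
$z = \frac{1}{74} \approx 0.013514$
$C = - \frac{6}{7}$ ($C = \frac{\left(-2\right) 4 + 2}{3 - -4} = \frac{-8 + 2}{3 + 4} = - \frac{6}{7} \approx -0.85714$)
$\left(C + z\right) \left(- \frac{80}{55}\right) = \left(- \frac{6}{7} + \frac{1}{74}\right) \left(- \frac{80}{55}\right) = - \frac{437 \left(\left(-80\right) \frac{1}{55}\right)}{518} = \left(- \frac{437}{518}\right) \left(- \frac{16}{11}\right) = \frac{3496}{2849}$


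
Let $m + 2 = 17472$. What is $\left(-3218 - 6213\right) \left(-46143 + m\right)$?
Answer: $270415063$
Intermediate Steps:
$m = 17470$ ($m = -2 + 17472 = 17470$)
$\left(-3218 - 6213\right) \left(-46143 + m\right) = \left(-3218 - 6213\right) \left(-46143 + 17470\right) = \left(-9431\right) \left(-28673\right) = 270415063$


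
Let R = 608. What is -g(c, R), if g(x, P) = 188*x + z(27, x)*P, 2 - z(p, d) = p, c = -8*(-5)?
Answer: 7680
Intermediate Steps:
c = 40
z(p, d) = 2 - p
g(x, P) = -25*P + 188*x (g(x, P) = 188*x + (2 - 1*27)*P = 188*x + (2 - 27)*P = 188*x - 25*P = -25*P + 188*x)
-g(c, R) = -(-25*608 + 188*40) = -(-15200 + 7520) = -1*(-7680) = 7680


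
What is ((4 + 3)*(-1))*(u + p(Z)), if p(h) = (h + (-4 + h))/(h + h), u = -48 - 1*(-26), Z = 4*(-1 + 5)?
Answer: 1183/8 ≈ 147.88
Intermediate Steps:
Z = 16 (Z = 4*4 = 16)
u = -22 (u = -48 + 26 = -22)
p(h) = (-4 + 2*h)/(2*h) (p(h) = (-4 + 2*h)/((2*h)) = (-4 + 2*h)*(1/(2*h)) = (-4 + 2*h)/(2*h))
((4 + 3)*(-1))*(u + p(Z)) = ((4 + 3)*(-1))*(-22 + (-2 + 16)/16) = (7*(-1))*(-22 + (1/16)*14) = -7*(-22 + 7/8) = -7*(-169/8) = 1183/8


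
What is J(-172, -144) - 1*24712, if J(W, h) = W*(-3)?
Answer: -24196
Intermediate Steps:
J(W, h) = -3*W
J(-172, -144) - 1*24712 = -3*(-172) - 1*24712 = 516 - 24712 = -24196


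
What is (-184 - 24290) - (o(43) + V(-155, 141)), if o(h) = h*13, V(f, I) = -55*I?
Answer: -17278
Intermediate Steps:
o(h) = 13*h
(-184 - 24290) - (o(43) + V(-155, 141)) = (-184 - 24290) - (13*43 - 55*141) = -24474 - (559 - 7755) = -24474 - 1*(-7196) = -24474 + 7196 = -17278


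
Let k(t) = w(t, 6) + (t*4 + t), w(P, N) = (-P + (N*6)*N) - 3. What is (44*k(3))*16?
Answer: 158400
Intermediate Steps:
w(P, N) = -3 - P + 6*N² (w(P, N) = (-P + (6*N)*N) - 3 = (-P + 6*N²) - 3 = -3 - P + 6*N²)
k(t) = 213 + 4*t (k(t) = (-3 - t + 6*6²) + (t*4 + t) = (-3 - t + 6*36) + (4*t + t) = (-3 - t + 216) + 5*t = (213 - t) + 5*t = 213 + 4*t)
(44*k(3))*16 = (44*(213 + 4*3))*16 = (44*(213 + 12))*16 = (44*225)*16 = 9900*16 = 158400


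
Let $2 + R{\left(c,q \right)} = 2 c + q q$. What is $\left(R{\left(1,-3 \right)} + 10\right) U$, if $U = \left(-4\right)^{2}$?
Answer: $304$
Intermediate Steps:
$U = 16$
$R{\left(c,q \right)} = -2 + q^{2} + 2 c$ ($R{\left(c,q \right)} = -2 + \left(2 c + q q\right) = -2 + \left(2 c + q^{2}\right) = -2 + \left(q^{2} + 2 c\right) = -2 + q^{2} + 2 c$)
$\left(R{\left(1,-3 \right)} + 10\right) U = \left(\left(-2 + \left(-3\right)^{2} + 2 \cdot 1\right) + 10\right) 16 = \left(\left(-2 + 9 + 2\right) + 10\right) 16 = \left(9 + 10\right) 16 = 19 \cdot 16 = 304$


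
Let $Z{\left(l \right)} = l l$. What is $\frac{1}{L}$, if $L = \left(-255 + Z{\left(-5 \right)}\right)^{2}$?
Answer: $\frac{1}{52900} \approx 1.8904 \cdot 10^{-5}$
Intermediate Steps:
$Z{\left(l \right)} = l^{2}$
$L = 52900$ ($L = \left(-255 + \left(-5\right)^{2}\right)^{2} = \left(-255 + 25\right)^{2} = \left(-230\right)^{2} = 52900$)
$\frac{1}{L} = \frac{1}{52900}$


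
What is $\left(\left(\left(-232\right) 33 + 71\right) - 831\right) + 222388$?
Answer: $213972$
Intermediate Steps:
$\left(\left(\left(-232\right) 33 + 71\right) - 831\right) + 222388 = \left(\left(-7656 + 71\right) - 831\right) + 222388 = \left(-7585 - 831\right) + 222388 = -8416 + 222388 = 213972$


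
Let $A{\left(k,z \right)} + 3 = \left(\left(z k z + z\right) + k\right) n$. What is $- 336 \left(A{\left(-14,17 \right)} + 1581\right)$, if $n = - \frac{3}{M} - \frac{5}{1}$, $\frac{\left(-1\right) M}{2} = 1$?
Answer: $-5284776$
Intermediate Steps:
$M = -2$ ($M = \left(-2\right) 1 = -2$)
$n = - \frac{7}{2}$ ($n = - \frac{3}{-2} - \frac{5}{1} = \left(-3\right) \left(- \frac{1}{2}\right) - 5 = \frac{3}{2} - 5 = - \frac{7}{2} \approx -3.5$)
$A{\left(k,z \right)} = -3 - \frac{7 k}{2} - \frac{7 z}{2} - \frac{7 k z^{2}}{2}$ ($A{\left(k,z \right)} = -3 + \left(\left(z k z + z\right) + k\right) \left(- \frac{7}{2}\right) = -3 + \left(\left(k z z + z\right) + k\right) \left(- \frac{7}{2}\right) = -3 + \left(\left(k z^{2} + z\right) + k\right) \left(- \frac{7}{2}\right) = -3 + \left(\left(z + k z^{2}\right) + k\right) \left(- \frac{7}{2}\right) = -3 + \left(k + z + k z^{2}\right) \left(- \frac{7}{2}\right) = -3 - \left(\frac{7 k}{2} + \frac{7 z}{2} + \frac{7 k z^{2}}{2}\right) = -3 - \frac{7 k}{2} - \frac{7 z}{2} - \frac{7 k z^{2}}{2}$)
$- 336 \left(A{\left(-14,17 \right)} + 1581\right) = - 336 \left(\left(-3 - -49 - \frac{119}{2} - - 49 \cdot 17^{2}\right) + 1581\right) = - 336 \left(\left(-3 + 49 - \frac{119}{2} - \left(-49\right) 289\right) + 1581\right) = - 336 \left(\left(-3 + 49 - \frac{119}{2} + 14161\right) + 1581\right) = - 336 \left(\frac{28295}{2} + 1581\right) = \left(-336\right) \frac{31457}{2} = -5284776$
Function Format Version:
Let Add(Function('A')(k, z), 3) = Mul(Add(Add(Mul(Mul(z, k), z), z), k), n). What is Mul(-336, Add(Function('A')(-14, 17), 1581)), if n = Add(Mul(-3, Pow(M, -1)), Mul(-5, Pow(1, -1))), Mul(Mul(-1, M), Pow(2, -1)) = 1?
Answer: -5284776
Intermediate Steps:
M = -2 (M = Mul(-2, 1) = -2)
n = Rational(-7, 2) (n = Add(Mul(-3, Pow(-2, -1)), Mul(-5, Pow(1, -1))) = Add(Mul(-3, Rational(-1, 2)), Mul(-5, 1)) = Add(Rational(3, 2), -5) = Rational(-7, 2) ≈ -3.5000)
Function('A')(k, z) = Add(-3, Mul(Rational(-7, 2), k), Mul(Rational(-7, 2), z), Mul(Rational(-7, 2), k, Pow(z, 2))) (Function('A')(k, z) = Add(-3, Mul(Add(Add(Mul(Mul(z, k), z), z), k), Rational(-7, 2))) = Add(-3, Mul(Add(Add(Mul(Mul(k, z), z), z), k), Rational(-7, 2))) = Add(-3, Mul(Add(Add(Mul(k, Pow(z, 2)), z), k), Rational(-7, 2))) = Add(-3, Mul(Add(Add(z, Mul(k, Pow(z, 2))), k), Rational(-7, 2))) = Add(-3, Mul(Add(k, z, Mul(k, Pow(z, 2))), Rational(-7, 2))) = Add(-3, Add(Mul(Rational(-7, 2), k), Mul(Rational(-7, 2), z), Mul(Rational(-7, 2), k, Pow(z, 2)))) = Add(-3, Mul(Rational(-7, 2), k), Mul(Rational(-7, 2), z), Mul(Rational(-7, 2), k, Pow(z, 2))))
Mul(-336, Add(Function('A')(-14, 17), 1581)) = Mul(-336, Add(Add(-3, Mul(Rational(-7, 2), -14), Mul(Rational(-7, 2), 17), Mul(Rational(-7, 2), -14, Pow(17, 2))), 1581)) = Mul(-336, Add(Add(-3, 49, Rational(-119, 2), Mul(Rational(-7, 2), -14, 289)), 1581)) = Mul(-336, Add(Add(-3, 49, Rational(-119, 2), 14161), 1581)) = Mul(-336, Add(Rational(28295, 2), 1581)) = Mul(-336, Rational(31457, 2)) = -5284776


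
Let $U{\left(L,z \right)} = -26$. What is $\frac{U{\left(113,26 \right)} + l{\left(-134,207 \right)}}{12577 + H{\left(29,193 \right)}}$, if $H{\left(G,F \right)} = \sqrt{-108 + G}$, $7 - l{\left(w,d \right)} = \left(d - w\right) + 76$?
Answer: $- \frac{1370893}{39545252} + \frac{109 i \sqrt{79}}{39545252} \approx -0.034666 + 2.4499 \cdot 10^{-5} i$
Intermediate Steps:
$l{\left(w,d \right)} = -69 + w - d$ ($l{\left(w,d \right)} = 7 - \left(\left(d - w\right) + 76\right) = 7 - \left(76 + d - w\right) = -69 + w - d$)
$\frac{U{\left(113,26 \right)} + l{\left(-134,207 \right)}}{12577 + H{\left(29,193 \right)}} = \frac{-26 - 410}{12577 + \sqrt{-108 + 29}} = \frac{-26 - 410}{12577 + \sqrt{-79}} = \frac{-26 - 410}{12577 + i \sqrt{79}} = - \frac{436}{12577 + i \sqrt{79}}$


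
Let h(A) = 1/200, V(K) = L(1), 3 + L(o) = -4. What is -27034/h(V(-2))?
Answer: -5406800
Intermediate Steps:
L(o) = -7 (L(o) = -3 - 4 = -7)
V(K) = -7
h(A) = 1/200
-27034/h(V(-2)) = -27034/1/200 = -27034*200 = -5406800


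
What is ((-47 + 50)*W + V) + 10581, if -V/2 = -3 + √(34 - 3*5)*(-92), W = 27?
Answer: 10668 + 184*√19 ≈ 11470.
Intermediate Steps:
V = 6 + 184*√19 (V = -2*(-3 + √(34 - 3*5)*(-92)) = -2*(-3 + √(34 - 15)*(-92)) = -2*(-3 + √19*(-92)) = -2*(-3 - 92*√19) = 6 + 184*√19 ≈ 808.04)
((-47 + 50)*W + V) + 10581 = ((-47 + 50)*27 + (6 + 184*√19)) + 10581 = (3*27 + (6 + 184*√19)) + 10581 = (81 + (6 + 184*√19)) + 10581 = (87 + 184*√19) + 10581 = 10668 + 184*√19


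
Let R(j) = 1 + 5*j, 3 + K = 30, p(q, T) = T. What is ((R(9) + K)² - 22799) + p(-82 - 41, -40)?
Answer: -17510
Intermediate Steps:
K = 27 (K = -3 + 30 = 27)
((R(9) + K)² - 22799) + p(-82 - 41, -40) = (((1 + 5*9) + 27)² - 22799) - 40 = (((1 + 45) + 27)² - 22799) - 40 = ((46 + 27)² - 22799) - 40 = (73² - 22799) - 40 = (5329 - 22799) - 40 = -17470 - 40 = -17510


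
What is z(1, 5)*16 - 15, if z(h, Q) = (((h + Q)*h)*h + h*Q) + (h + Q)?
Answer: 257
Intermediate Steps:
z(h, Q) = Q + h + Q*h + h²*(Q + h) (z(h, Q) = (((Q + h)*h)*h + Q*h) + (Q + h) = ((h*(Q + h))*h + Q*h) + (Q + h) = (h²*(Q + h) + Q*h) + (Q + h) = (Q*h + h²*(Q + h)) + (Q + h) = Q + h + Q*h + h²*(Q + h))
z(1, 5)*16 - 15 = (5 + 1 + 1³ + 5*1 + 5*1²)*16 - 15 = (5 + 1 + 1 + 5 + 5*1)*16 - 15 = (5 + 1 + 1 + 5 + 5)*16 - 15 = 17*16 - 15 = 272 - 15 = 257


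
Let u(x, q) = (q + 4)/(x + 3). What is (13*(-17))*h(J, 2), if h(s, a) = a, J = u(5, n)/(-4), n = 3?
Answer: -442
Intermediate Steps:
u(x, q) = (4 + q)/(3 + x)
J = -7/32 (J = ((4 + 3)/(3 + 5))/(-4) = (7/8)*(-¼) = -7/32 ≈ -0.21875)
(13*(-17))*h(J, 2) = (13*(-17))*2 = -221*2 = -442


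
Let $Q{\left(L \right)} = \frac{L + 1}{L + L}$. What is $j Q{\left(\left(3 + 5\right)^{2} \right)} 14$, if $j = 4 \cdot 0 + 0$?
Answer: $0$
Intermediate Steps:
$Q{\left(L \right)} = \frac{1 + L}{2 L}$
$j = 0$ ($j = 0 + 0 = 0$)
$j Q{\left(\left(3 + 5\right)^{2} \right)} 14 = 0 \frac{1 + \left(3 + 5\right)^{2}}{2 \left(3 + 5\right)^{2}} \cdot 14 = 0 \frac{1 + 8^{2}}{2 \cdot 8^{2}} \cdot 14 = 0 \frac{1 + 64}{2 \cdot 64} \cdot 14 = 0 \cdot \frac{1}{2} \cdot \frac{1}{64} \cdot 65 \cdot 14 = 0 \cdot \frac{65}{128} \cdot 14 = 0 \cdot 14 = 0$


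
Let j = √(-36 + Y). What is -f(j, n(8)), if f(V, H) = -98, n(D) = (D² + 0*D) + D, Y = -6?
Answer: 98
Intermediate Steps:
n(D) = D + D² (n(D) = (D² + 0) + D = D² + D = D + D²)
j = I*√42 (j = √(-36 - 6) = √(-42) = I*√42 ≈ 6.4807*I)
-f(j, n(8)) = -1*(-98) = 98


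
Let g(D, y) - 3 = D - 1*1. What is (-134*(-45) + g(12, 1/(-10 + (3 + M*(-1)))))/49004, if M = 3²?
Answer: 1511/12251 ≈ 0.12334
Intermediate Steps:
M = 9
g(D, y) = 2 + D (g(D, y) = 3 + (D - 1*1) = 3 + (D - 1) = 3 + (-1 + D) = 2 + D)
(-134*(-45) + g(12, 1/(-10 + (3 + M*(-1)))))/49004 = (-134*(-45) + (2 + 12))/49004 = (6030 + 14)*(1/49004) = 6044*(1/49004) = 1511/12251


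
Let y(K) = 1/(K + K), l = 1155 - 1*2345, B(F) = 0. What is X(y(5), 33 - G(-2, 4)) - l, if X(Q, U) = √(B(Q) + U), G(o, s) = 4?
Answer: 1190 + √29 ≈ 1195.4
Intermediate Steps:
l = -1190 (l = 1155 - 2345 = -1190)
y(K) = 1/(2*K)
X(Q, U) = √U (X(Q, U) = √(0 + U) = √U)
X(y(5), 33 - G(-2, 4)) - l = √(33 - 1*4) - 1*(-1190) = √(33 - 4) + 1190 = √29 + 1190 = 1190 + √29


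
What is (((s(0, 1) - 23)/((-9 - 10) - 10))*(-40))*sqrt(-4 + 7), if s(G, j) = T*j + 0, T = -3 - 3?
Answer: -40*sqrt(3) ≈ -69.282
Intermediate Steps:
T = -6
s(G, j) = -6*j (s(G, j) = -6*j + 0 = -6*j)
(((s(0, 1) - 23)/((-9 - 10) - 10))*(-40))*sqrt(-4 + 7) = (((-6*1 - 23)/((-9 - 10) - 10))*(-40))*sqrt(-4 + 7) = (((-6 - 23)/(-19 - 10))*(-40))*sqrt(3) = (-29/(-29)*(-40))*sqrt(3) = (-29*(-1/29)*(-40))*sqrt(3) = (1*(-40))*sqrt(3) = -40*sqrt(3)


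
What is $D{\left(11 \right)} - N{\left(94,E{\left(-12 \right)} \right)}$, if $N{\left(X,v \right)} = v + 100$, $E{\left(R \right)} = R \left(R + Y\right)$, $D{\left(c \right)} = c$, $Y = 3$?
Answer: $-197$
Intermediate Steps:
$E{\left(R \right)} = R \left(3 + R\right)$ ($E{\left(R \right)} = R \left(R + 3\right) = R \left(3 + R\right)$)
$N{\left(X,v \right)} = 100 + v$
$D{\left(11 \right)} - N{\left(94,E{\left(-12 \right)} \right)} = 11 - \left(100 - 12 \left(3 - 12\right)\right) = 11 - \left(100 - -108\right) = 11 - \left(100 + 108\right) = 11 - 208 = -197$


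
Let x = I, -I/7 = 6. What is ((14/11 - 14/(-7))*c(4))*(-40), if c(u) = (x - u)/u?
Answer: 16560/11 ≈ 1505.5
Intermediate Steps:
I = -42 (I = -7*6 = -42)
x = -42
c(u) = (-42 - u)/u
((14/11 - 14/(-7))*c(4))*(-40) = ((14/11 - 14/(-7))*((-42 - 1*4)/4))*(-40) = ((14*(1/11) - 14*(-1/7))*((-42 - 4)/4))*(-40) = ((14/11 + 2)*((1/4)*(-46)))*(-40) = ((36/11)*(-23/2))*(-40) = -414/11*(-40) = 16560/11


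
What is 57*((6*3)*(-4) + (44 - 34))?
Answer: -3534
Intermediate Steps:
57*((6*3)*(-4) + (44 - 34)) = 57*(18*(-4) + 10) = 57*(-72 + 10) = 57*(-62) = -3534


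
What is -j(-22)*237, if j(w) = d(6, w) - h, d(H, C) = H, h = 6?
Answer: 0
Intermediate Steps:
j(w) = 0 (j(w) = 6 - 1*6 = 6 - 6 = 0)
-j(-22)*237 = -0*237 = -1*0 = 0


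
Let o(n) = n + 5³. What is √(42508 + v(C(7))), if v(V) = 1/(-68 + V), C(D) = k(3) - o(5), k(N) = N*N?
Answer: √168714231/63 ≈ 206.17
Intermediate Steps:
o(n) = 125 + n (o(n) = n + 125 = 125 + n)
k(N) = N²
C(D) = -121 (C(D) = 3² - (125 + 5) = 9 - 1*130 = 9 - 130 = -121)
√(42508 + v(C(7))) = √(42508 + 1/(-68 - 121)) = √(42508 + 1/(-189)) = √(42508 - 1/189) = √(8034011/189) = √168714231/63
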